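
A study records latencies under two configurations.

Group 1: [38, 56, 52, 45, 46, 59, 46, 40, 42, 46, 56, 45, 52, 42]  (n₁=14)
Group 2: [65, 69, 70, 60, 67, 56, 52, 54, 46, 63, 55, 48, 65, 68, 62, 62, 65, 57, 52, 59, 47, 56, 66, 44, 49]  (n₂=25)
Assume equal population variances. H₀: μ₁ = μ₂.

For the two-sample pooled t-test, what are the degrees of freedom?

df = n₁ + n₂ − 2 = 14 + 25 − 2 = 37

degrees of freedom = 37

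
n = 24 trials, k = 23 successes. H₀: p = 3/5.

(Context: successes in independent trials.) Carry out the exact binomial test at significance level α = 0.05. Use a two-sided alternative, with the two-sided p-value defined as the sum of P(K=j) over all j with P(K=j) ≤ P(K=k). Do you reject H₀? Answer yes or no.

reject H₀: yes

Exact binomial: n=24, k=23, p₀=3/5=0.6000
P(X=j) = C(n,j)·p₀^j·(1−p₀)^(n−j); p = Σ P(X=j) over j with P(X=j) ≤ P(X=23)
p-value (two-sided) = 0.00010
At α=0.05: p < α → reject H₀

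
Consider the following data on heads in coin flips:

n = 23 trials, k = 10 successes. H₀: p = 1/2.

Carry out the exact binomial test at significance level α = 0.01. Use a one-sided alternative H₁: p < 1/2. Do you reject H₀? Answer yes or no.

Exact binomial: n=23, k=10, p₀=1/2=0.5000
P(X≤10) from Σ C(n,i)·p₀^i·(1−p₀)^(n−i)
p-value (one-sided, H₁ less) = 0.33882
At α=0.01: p ≥ α → fail to reject H₀

reject H₀: no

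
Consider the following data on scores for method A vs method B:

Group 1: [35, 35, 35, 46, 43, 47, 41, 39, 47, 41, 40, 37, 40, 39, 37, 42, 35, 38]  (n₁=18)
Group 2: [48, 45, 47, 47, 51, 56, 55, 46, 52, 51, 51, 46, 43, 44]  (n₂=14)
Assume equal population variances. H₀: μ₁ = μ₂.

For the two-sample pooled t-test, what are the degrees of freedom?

df = n₁ + n₂ − 2 = 18 + 14 − 2 = 30

degrees of freedom = 30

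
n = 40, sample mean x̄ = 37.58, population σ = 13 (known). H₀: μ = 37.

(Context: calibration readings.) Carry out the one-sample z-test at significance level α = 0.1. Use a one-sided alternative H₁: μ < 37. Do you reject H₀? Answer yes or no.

reject H₀: no

SE = σ/√n = 13/√40 = 2.0555
z = (x̄−μ₀)/SE = (37.58−37)/2.0555 = 0.2822
p-value (one-sided, H₁ less) = 0.61109
At α=0.1: p ≥ α → fail to reject H₀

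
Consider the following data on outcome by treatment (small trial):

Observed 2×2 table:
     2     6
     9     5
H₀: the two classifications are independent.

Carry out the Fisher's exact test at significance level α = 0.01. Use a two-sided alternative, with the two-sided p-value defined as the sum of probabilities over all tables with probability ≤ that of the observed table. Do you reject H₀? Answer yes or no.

reject H₀: no

Margins: r₁=8, r₂=14, c₁=11, c₂=11, n=22
p_obs = C(8,2)·C(14,9)/C(22,11); sum pmf over tables with pmf ≤ p_obs
p-value (two-sided) = 0.18266
At α=0.01: p ≥ α → fail to reject H₀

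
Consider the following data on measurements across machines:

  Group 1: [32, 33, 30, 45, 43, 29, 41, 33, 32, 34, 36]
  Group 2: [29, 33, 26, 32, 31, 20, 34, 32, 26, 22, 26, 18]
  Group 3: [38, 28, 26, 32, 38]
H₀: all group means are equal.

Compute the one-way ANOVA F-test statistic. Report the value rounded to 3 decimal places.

test statistic = 6.237

Group means [35.27, 27.42, 32.40], grand mean 31.393
SSB = Σnᵢ(x̄ᵢ−x̄)² = 360.380; SSW = ΣΣ(x−x̄ᵢ)² = 722.298
MSB = 360.380/2 = 180.1900; MSW = 722.298/25 = 28.8919
F = MSB/MSW = 6.2367
df = (2, 25)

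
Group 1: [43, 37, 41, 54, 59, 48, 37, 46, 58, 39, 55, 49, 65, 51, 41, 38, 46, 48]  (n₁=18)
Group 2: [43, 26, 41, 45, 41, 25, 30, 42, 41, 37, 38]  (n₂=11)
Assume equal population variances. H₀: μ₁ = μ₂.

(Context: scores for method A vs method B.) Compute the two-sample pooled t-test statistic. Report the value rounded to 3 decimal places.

x̄₁=47.500, s₁=8.241, n₁=18
x̄₂=37.182, s₂=6.983, n₂=11
s_p² = [17·8.241² + 10·6.983²]/27 = 60.8199
SE = √(s_p²·(1/18+1/11)) = 2.9846
t = (47.500−37.182)/2.9846 = 3.4571
df = 27

test statistic = 3.457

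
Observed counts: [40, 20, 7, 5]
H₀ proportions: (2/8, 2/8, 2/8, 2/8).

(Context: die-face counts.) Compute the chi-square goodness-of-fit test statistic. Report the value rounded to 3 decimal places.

n = 72; E_i = n·p_i = [18.00, 18.00, 18.00, 18.00]
χ² = (40−18.00)²/18.00 + (20−18.00)²/18.00 + (7−18.00)²/18.00 + (5−18.00)²/18.00 = 43.2222
df = 3

test statistic = 43.222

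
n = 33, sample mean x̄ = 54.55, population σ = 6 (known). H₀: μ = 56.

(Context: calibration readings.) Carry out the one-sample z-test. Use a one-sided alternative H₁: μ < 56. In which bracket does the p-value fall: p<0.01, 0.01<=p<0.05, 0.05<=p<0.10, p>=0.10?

SE = σ/√n = 6/√33 = 1.0445
z = (x̄−μ₀)/SE = (54.55−56)/1.0445 = -1.3883
p-value (one-sided, H₁ less) = 0.08253
→ bracket: 0.05<=p<0.10

p-value bracket: 0.05<=p<0.10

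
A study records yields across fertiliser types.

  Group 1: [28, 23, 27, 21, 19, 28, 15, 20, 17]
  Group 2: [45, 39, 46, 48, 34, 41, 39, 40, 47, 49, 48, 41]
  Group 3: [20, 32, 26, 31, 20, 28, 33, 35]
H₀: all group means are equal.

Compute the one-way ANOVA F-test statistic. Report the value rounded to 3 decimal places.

test statistic = 48.898

Group means [22.00, 43.08, 28.12], grand mean 32.414
SSB = Σnᵢ(x̄ᵢ−x̄)² = 2489.243; SSW = ΣΣ(x−x̄ᵢ)² = 661.792
MSB = 2489.243/2 = 1244.6214; MSW = 661.792/26 = 25.4535
F = MSB/MSW = 48.8978
df = (2, 26)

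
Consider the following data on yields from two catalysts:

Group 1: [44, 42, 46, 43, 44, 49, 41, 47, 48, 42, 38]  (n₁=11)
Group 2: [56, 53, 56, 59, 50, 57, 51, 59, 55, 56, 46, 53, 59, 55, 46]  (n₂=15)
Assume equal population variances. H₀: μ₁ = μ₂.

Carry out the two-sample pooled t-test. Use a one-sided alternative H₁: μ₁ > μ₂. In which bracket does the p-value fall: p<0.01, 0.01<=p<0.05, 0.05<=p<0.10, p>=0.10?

x̄₁=44.000, s₁=3.286, n₁=11
x̄₂=54.067, s₂=4.250, n₂=15
s_p² = [10·3.286² + 14·4.250²]/24 = 15.0389
SE = √(s_p²·(1/11+1/15)) = 1.5394
t = (44.000−54.067)/1.5394 = -6.5393
df = 24
p-value (one-sided, H₁ greater) = 1.00000
→ bracket: p>=0.10

p-value bracket: p>=0.10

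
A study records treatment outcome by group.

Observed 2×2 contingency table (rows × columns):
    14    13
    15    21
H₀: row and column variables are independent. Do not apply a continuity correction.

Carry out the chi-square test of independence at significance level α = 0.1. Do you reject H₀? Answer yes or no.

reject H₀: no

Row totals [27, 36], col totals [29, 34], n=63
χ² = (14−12.43)²/12.43 + (13−14.57)²/14.57 + (15−16.57)²/16.57 + (21−19.43)²/19.43 = 0.6443
df = 1
p-value (upper-tail) = 0.42217
At α=0.1: p ≥ α → fail to reject H₀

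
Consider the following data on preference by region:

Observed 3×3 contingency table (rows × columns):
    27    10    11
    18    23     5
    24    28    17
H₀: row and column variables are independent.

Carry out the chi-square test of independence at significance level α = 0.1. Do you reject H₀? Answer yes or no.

Row totals [48, 46, 69], col totals [69, 61, 33], n=163
χ² = (27−20.32)²/20.32 + (10−17.96)²/17.96 + (11−9.72)²/9.72 + (18−19.47)²/19.47 + (23−17.21)²/17.21 + (5−9.31)²/9.31 + (24−29.21)²/29.21 + (28−25.82)²/25.82 + (17−13.97)²/13.97 = 11.7190
df = 4
p-value (upper-tail) = 0.01957
At α=0.1: p < α → reject H₀

reject H₀: yes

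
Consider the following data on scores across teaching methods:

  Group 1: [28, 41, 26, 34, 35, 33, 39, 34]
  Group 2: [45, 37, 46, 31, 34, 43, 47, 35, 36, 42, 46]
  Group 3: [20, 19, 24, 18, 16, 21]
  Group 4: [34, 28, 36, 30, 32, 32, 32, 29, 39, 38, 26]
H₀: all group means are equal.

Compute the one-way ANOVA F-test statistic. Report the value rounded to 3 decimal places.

Group means [33.75, 40.18, 19.67, 32.36], grand mean 32.944
SSB = Σnᵢ(x̄ᵢ−x̄)² = 1642.874; SSW = ΣΣ(x−x̄ᵢ)² = 707.015
MSB = 1642.874/3 = 547.6246; MSW = 707.015/32 = 22.0942
F = MSB/MSW = 24.7859
df = (3, 32)

test statistic = 24.786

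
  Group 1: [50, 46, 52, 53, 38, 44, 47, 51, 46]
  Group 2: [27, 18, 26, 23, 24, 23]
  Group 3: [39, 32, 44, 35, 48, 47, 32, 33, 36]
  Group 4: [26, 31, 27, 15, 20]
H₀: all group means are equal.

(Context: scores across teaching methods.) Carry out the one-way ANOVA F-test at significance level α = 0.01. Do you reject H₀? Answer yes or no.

reject H₀: yes

Group means [47.44, 23.50, 38.44, 23.80], grand mean 35.621
SSB = Σnᵢ(x̄ᵢ−x̄)² = 2910.083; SSW = ΣΣ(x−x̄ᵢ)² = 710.744
MSB = 2910.083/3 = 970.0277; MSW = 710.744/25 = 28.4298
F = MSB/MSW = 34.1201
df = (3, 25)
p-value (upper-tail) = 0.00000
At α=0.01: p < α → reject H₀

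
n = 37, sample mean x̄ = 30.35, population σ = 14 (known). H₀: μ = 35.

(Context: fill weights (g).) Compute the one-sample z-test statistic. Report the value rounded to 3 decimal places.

test statistic = -2.020

SE = σ/√n = 14/√37 = 2.3016
z = (x̄−μ₀)/SE = (30.35−35)/2.3016 = -2.0203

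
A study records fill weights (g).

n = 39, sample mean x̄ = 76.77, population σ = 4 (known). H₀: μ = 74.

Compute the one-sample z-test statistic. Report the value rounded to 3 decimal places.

test statistic = 4.325

SE = σ/√n = 4/√39 = 0.6405
z = (x̄−μ₀)/SE = (76.77−74)/0.6405 = 4.3247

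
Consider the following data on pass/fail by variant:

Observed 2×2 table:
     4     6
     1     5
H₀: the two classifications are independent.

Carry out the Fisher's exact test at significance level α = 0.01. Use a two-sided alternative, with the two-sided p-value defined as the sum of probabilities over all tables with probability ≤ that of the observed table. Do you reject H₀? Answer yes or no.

Margins: r₁=10, r₂=6, c₁=5, c₂=11, n=16
p_obs = C(10,4)·C(6,1)/C(16,5); sum pmf over tables with pmf ≤ p_obs
p-value (two-sided) = 0.58791
At α=0.01: p ≥ α → fail to reject H₀

reject H₀: no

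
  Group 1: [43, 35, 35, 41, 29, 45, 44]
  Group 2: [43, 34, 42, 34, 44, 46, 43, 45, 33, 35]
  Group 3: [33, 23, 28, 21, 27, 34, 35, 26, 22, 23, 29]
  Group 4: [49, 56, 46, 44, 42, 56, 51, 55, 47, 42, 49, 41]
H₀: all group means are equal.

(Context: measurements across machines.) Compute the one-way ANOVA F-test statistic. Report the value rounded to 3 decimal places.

Group means [38.86, 39.90, 27.36, 48.17], grand mean 38.750
SSB = Σnᵢ(x̄ᵢ−x̄)² = 2503.531; SSW = ΣΣ(x−x̄ᵢ)² = 1033.969
MSB = 2503.531/3 = 834.5102; MSW = 1033.969/36 = 28.7214
F = MSB/MSW = 29.0554
df = (3, 36)

test statistic = 29.055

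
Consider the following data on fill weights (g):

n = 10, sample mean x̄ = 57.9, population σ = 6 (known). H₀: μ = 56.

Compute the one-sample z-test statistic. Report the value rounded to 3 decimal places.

SE = σ/√n = 6/√10 = 1.8974
z = (x̄−μ₀)/SE = (57.9−56)/1.8974 = 1.0014

test statistic = 1.001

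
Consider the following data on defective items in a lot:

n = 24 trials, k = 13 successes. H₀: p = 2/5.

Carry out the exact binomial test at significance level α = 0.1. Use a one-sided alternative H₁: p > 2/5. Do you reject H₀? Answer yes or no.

reject H₀: no

Exact binomial: n=24, k=13, p₀=2/5=0.4000
P(X≥13) from Σ C(n,i)·p₀^i·(1−p₀)^(n−i)
p-value (one-sided, H₁ greater) = 0.11427
At α=0.1: p ≥ α → fail to reject H₀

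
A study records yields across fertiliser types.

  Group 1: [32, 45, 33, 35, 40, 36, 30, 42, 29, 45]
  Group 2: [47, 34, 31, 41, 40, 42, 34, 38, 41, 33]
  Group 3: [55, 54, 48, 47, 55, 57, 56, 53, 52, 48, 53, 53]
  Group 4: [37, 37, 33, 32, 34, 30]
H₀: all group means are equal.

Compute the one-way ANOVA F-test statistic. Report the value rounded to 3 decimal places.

test statistic = 35.030

Group means [36.70, 38.10, 52.58, 33.83], grand mean 41.632
SSB = Σnᵢ(x̄ᵢ−x̄)² = 2172.092; SSW = ΣΣ(x−x̄ᵢ)² = 702.750
MSB = 2172.092/3 = 724.0307; MSW = 702.750/34 = 20.6691
F = MSB/MSW = 35.0296
df = (3, 34)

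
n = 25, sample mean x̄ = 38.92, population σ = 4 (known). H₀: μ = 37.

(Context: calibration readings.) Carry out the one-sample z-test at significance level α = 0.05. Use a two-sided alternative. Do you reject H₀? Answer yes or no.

reject H₀: yes

SE = σ/√n = 4/√25 = 0.8000
z = (x̄−μ₀)/SE = (38.92−37)/0.8000 = 2.4000
p-value (two-sided) = 0.01640
At α=0.05: p < α → reject H₀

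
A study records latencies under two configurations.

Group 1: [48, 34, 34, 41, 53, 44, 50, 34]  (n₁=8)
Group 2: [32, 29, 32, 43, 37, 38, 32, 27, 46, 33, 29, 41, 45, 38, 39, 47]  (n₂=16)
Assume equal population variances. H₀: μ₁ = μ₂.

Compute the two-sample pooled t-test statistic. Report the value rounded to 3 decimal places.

x̄₁=42.250, s₁=7.723, n₁=8
x̄₂=36.750, s₂=6.434, n₂=16
s_p² = [7·7.723² + 15·6.434²]/22 = 47.2045
SE = √(s_p²·(1/8+1/16)) = 2.9750
t = (42.250−36.750)/2.9750 = 1.8487
df = 22

test statistic = 1.849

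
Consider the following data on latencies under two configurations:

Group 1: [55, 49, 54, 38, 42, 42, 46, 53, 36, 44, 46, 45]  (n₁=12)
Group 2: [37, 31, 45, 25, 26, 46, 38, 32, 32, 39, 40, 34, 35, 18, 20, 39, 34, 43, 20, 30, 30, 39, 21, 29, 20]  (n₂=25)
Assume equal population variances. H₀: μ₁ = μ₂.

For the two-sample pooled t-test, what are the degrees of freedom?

df = n₁ + n₂ − 2 = 12 + 25 − 2 = 35

degrees of freedom = 35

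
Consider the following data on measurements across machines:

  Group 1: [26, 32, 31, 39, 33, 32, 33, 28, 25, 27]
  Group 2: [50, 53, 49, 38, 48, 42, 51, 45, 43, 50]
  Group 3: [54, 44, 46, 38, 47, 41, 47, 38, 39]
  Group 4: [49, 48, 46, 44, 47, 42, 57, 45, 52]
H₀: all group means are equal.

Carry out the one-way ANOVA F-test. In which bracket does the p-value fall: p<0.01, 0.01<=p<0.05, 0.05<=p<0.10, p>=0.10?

p-value bracket: p<0.01

Group means [30.60, 46.90, 43.78, 47.78], grand mean 42.079
SSB = Σnᵢ(x̄ᵢ−x̄)² = 1868.352; SSW = ΣΣ(x−x̄ᵢ)² = 750.411
MSB = 1868.352/3 = 622.7840; MSW = 750.411/34 = 22.0709
F = MSB/MSW = 28.2174
df = (3, 34)
p-value (upper-tail) = 0.00000
→ bracket: p<0.01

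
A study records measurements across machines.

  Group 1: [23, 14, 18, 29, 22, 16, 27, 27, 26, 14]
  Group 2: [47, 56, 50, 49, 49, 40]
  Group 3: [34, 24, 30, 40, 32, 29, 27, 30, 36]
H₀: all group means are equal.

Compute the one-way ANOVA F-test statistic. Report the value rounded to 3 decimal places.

test statistic = 48.635

Group means [21.60, 48.50, 31.33], grand mean 31.560
SSB = Σnᵢ(x̄ᵢ−x̄)² = 2714.260; SSW = ΣΣ(x−x̄ᵢ)² = 613.900
MSB = 2714.260/2 = 1357.1300; MSW = 613.900/22 = 27.9045
F = MSB/MSW = 48.6347
df = (2, 22)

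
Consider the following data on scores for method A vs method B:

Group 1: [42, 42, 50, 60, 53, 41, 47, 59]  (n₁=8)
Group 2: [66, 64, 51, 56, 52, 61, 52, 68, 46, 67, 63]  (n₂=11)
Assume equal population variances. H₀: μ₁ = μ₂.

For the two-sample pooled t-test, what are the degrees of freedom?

df = n₁ + n₂ − 2 = 8 + 11 − 2 = 17

degrees of freedom = 17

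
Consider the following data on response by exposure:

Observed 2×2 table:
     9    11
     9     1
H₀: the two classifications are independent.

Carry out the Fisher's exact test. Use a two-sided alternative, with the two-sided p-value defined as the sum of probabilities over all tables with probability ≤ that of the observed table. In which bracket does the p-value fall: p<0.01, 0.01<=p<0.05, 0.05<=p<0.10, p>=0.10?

p-value bracket: 0.01<=p<0.05

Margins: r₁=20, r₂=10, c₁=18, c₂=12, n=30
p_obs = C(20,9)·C(10,9)/C(30,18); sum pmf over tables with pmf ≤ p_obs
p-value (two-sided) = 0.02353
→ bracket: 0.01<=p<0.05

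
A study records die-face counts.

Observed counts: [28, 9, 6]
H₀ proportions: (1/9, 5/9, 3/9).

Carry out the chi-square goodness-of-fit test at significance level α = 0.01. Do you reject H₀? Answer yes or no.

reject H₀: yes

n = 43; E_i = n·p_i = [4.78, 23.89, 14.33]
χ² = (28−4.78)²/4.78 + (9−23.89)²/23.89 + (6−14.33)²/14.33 = 126.9953
df = 2
p-value (upper-tail) = 0.00000
At α=0.01: p < α → reject H₀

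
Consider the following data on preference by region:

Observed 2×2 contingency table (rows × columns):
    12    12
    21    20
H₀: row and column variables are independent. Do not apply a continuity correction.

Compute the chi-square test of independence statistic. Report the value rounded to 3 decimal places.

test statistic = 0.009

Row totals [24, 41], col totals [33, 32], n=65
χ² = (12−12.18)²/12.18 + (12−11.82)²/11.82 + (21−20.82)²/20.82 + (20−20.18)²/20.18 = 0.0090
df = 1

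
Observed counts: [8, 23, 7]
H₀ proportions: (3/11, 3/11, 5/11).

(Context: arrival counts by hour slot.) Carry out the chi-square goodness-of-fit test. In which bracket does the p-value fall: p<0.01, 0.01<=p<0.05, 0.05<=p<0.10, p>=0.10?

p-value bracket: p<0.01

n = 38; E_i = n·p_i = [10.36, 10.36, 17.27]
χ² = (8−10.36)²/10.36 + (23−10.36)²/10.36 + (7−17.27)²/17.27 = 22.0561
df = 2
p-value (upper-tail) = 0.00002
→ bracket: p<0.01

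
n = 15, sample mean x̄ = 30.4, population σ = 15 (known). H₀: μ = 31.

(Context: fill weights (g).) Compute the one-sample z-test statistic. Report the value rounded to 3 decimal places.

test statistic = -0.155

SE = σ/√n = 15/√15 = 3.8730
z = (x̄−μ₀)/SE = (30.4−31)/3.8730 = -0.1549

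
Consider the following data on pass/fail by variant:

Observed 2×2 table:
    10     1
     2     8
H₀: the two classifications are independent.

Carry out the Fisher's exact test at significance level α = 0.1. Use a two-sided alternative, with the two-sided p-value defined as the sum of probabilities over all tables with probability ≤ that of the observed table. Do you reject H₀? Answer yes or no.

reject H₀: yes

Margins: r₁=11, r₂=10, c₁=12, c₂=9, n=21
p_obs = C(11,10)·C(10,2)/C(21,12); sum pmf over tables with pmf ≤ p_obs
p-value (two-sided) = 0.00191
At α=0.1: p < α → reject H₀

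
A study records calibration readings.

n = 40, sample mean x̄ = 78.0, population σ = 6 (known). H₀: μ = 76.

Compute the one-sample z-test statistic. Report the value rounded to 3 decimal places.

test statistic = 2.108

SE = σ/√n = 6/√40 = 0.9487
z = (x̄−μ₀)/SE = (78.0−76)/0.9487 = 2.1082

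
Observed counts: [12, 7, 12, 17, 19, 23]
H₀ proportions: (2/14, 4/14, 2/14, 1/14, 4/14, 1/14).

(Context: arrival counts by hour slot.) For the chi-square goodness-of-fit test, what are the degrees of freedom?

degrees of freedom = 5

df = k − 1 = 6 − 1 = 5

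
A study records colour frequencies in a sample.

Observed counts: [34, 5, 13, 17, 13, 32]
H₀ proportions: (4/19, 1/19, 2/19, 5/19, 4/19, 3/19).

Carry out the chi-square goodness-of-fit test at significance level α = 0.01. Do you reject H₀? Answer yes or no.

reject H₀: yes

n = 114; E_i = n·p_i = [24.00, 6.00, 12.00, 30.00, 24.00, 18.00]
χ² = (34−24.00)²/24.00 + (5−6.00)²/6.00 + (13−12.00)²/12.00 + (17−30.00)²/30.00 + (13−24.00)²/24.00 + (32−18.00)²/18.00 = 25.9806
df = 5
p-value (upper-tail) = 0.00009
At α=0.01: p < α → reject H₀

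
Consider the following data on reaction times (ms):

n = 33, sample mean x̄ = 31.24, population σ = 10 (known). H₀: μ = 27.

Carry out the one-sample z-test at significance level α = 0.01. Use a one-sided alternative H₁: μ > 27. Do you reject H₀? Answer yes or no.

SE = σ/√n = 10/√33 = 1.7408
z = (x̄−μ₀)/SE = (31.24−27)/1.7408 = 2.4357
p-value (one-sided, H₁ greater) = 0.00743
At α=0.01: p < α → reject H₀

reject H₀: yes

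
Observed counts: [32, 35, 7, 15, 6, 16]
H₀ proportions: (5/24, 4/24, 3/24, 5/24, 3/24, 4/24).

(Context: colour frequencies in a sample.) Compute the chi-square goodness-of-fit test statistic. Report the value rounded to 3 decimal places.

n = 111; E_i = n·p_i = [23.12, 18.50, 13.88, 23.12, 13.88, 18.50]
χ² = (32−23.12)²/23.12 + (35−18.50)²/18.50 + (7−13.88)²/13.88 + (15−23.12)²/23.12 + (6−13.88)²/13.88 + (16−18.50)²/18.50 = 29.1910
df = 5

test statistic = 29.191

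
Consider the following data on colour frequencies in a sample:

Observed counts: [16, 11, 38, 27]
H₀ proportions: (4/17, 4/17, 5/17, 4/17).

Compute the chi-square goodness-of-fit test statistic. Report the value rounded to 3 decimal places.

n = 92; E_i = n·p_i = [21.65, 21.65, 27.06, 21.65]
χ² = (16−21.65)²/21.65 + (11−21.65)²/21.65 + (38−27.06)²/27.06 + (27−21.65)²/21.65 = 12.4576
df = 3

test statistic = 12.458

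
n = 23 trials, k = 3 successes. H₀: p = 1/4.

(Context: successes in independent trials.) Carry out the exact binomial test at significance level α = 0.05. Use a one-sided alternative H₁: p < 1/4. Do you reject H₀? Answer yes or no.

reject H₀: no

Exact binomial: n=23, k=3, p₀=1/4=0.2500
P(X≤3) from Σ C(n,i)·p₀^i·(1−p₀)^(n−i)
p-value (one-sided, H₁ less) = 0.13696
At α=0.05: p ≥ α → fail to reject H₀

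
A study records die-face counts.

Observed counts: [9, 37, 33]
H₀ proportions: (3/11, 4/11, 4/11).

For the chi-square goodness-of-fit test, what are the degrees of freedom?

df = k − 1 = 3 − 1 = 2

degrees of freedom = 2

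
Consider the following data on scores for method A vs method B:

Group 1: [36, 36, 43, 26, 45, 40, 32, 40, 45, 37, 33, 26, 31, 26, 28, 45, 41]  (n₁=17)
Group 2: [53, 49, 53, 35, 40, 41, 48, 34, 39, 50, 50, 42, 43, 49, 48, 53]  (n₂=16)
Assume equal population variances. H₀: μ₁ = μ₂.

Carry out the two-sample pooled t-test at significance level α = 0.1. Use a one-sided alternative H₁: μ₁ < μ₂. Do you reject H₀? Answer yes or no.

x̄₁=35.882, s₁=6.909, n₁=17
x̄₂=45.438, s₂=6.324, n₂=16
s_p² = [16·6.909² + 15·6.324²]/31 = 43.9904
SE = √(s_p²·(1/17+1/16)) = 2.3102
t = (35.882−45.438)/2.3102 = -4.1361
df = 31
p-value (one-sided, H₁ less) = 0.00012
At α=0.1: p < α → reject H₀

reject H₀: yes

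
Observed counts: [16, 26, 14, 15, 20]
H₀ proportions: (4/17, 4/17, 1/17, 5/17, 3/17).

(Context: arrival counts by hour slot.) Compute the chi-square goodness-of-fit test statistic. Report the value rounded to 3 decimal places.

n = 91; E_i = n·p_i = [21.41, 21.41, 5.35, 26.76, 16.06]
χ² = (16−21.41)²/21.41 + (26−21.41)²/21.41 + (14−5.35)²/5.35 + (15−26.76)²/26.76 + (20−16.06)²/16.06 = 22.4579
df = 4

test statistic = 22.458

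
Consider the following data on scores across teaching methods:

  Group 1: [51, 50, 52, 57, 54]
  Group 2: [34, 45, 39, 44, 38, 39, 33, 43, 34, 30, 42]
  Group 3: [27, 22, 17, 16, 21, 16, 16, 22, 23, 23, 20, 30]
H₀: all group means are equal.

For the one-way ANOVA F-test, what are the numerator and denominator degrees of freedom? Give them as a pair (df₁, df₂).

degrees of freedom = [2, 25]

k = 3 groups, N = 28 total
df = (k−1, N−k) = (3−1, 28−3) = (2, 25)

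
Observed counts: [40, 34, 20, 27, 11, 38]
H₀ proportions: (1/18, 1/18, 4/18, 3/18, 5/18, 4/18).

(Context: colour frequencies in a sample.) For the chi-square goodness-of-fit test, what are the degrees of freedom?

df = k − 1 = 6 − 1 = 5

degrees of freedom = 5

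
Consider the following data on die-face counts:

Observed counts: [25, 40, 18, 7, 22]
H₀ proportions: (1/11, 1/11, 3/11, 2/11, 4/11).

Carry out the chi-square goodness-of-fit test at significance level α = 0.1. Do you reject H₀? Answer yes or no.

reject H₀: yes

n = 112; E_i = n·p_i = [10.18, 10.18, 30.55, 20.36, 40.73]
χ² = (25−10.18)²/10.18 + (40−10.18)²/10.18 + (18−30.55)²/30.55 + (7−20.36)²/20.36 + (22−40.73)²/40.73 = 131.4241
df = 4
p-value (upper-tail) = 0.00000
At α=0.1: p < α → reject H₀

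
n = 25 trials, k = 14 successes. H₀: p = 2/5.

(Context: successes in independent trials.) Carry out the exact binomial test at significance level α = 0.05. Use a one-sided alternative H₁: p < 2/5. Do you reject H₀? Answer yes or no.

Exact binomial: n=25, k=14, p₀=2/5=0.4000
P(X≤14) from Σ C(n,i)·p₀^i·(1−p₀)^(n−i)
p-value (one-sided, H₁ less) = 0.96561
At α=0.05: p ≥ α → fail to reject H₀

reject H₀: no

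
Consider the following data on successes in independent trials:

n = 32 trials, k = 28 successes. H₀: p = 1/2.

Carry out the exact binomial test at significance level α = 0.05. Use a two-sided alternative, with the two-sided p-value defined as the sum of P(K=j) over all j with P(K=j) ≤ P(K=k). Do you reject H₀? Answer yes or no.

Exact binomial: n=32, k=28, p₀=1/2=0.5000
P(X=j) = C(n,j)·p₀^j·(1−p₀)^(n−j); p = Σ P(X=j) over j with P(X=j) ≤ P(X=28)
p-value (two-sided) = 0.00002
At α=0.05: p < α → reject H₀

reject H₀: yes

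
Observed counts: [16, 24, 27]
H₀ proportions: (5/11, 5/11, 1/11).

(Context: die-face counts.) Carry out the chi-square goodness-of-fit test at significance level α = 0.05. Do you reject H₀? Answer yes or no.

reject H₀: yes

n = 67; E_i = n·p_i = [30.45, 30.45, 6.09]
χ² = (16−30.45)²/30.45 + (24−30.45)²/30.45 + (27−6.09)²/6.09 = 80.0060
df = 2
p-value (upper-tail) = 0.00000
At α=0.05: p < α → reject H₀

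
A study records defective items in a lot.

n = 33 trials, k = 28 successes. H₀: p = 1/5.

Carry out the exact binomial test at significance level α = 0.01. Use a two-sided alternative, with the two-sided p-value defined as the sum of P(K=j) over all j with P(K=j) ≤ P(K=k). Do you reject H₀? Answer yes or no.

Exact binomial: n=33, k=28, p₀=1/5=0.2000
P(X=j) = C(n,j)·p₀^j·(1−p₀)^(n−j); p = Σ P(X=j) over j with P(X=j) ≤ P(X=28)
p-value (two-sided) = 0.00000
At α=0.01: p < α → reject H₀

reject H₀: yes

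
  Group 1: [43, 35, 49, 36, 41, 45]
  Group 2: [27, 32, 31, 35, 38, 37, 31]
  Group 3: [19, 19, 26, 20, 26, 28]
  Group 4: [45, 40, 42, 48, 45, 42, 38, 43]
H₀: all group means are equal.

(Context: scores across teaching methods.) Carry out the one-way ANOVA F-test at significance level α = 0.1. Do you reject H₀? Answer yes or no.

Group means [41.50, 33.00, 23.00, 42.88], grand mean 35.593
SSB = Σnᵢ(x̄ᵢ−x̄)² = 1632.144; SSW = ΣΣ(x−x̄ᵢ)² = 386.375
MSB = 1632.144/3 = 544.0478; MSW = 386.375/23 = 16.7989
F = MSB/MSW = 32.3859
df = (3, 23)
p-value (upper-tail) = 0.00000
At α=0.1: p < α → reject H₀

reject H₀: yes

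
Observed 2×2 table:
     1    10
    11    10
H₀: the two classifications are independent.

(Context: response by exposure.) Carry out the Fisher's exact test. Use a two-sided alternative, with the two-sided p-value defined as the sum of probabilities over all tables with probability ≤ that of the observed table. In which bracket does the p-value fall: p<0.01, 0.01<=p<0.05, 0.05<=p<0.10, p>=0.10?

p-value bracket: 0.01<=p<0.05

Margins: r₁=11, r₂=21, c₁=12, c₂=20, n=32
p_obs = C(11,1)·C(21,11)/C(32,12); sum pmf over tables with pmf ≤ p_obs
p-value (two-sided) = 0.02319
→ bracket: 0.01<=p<0.05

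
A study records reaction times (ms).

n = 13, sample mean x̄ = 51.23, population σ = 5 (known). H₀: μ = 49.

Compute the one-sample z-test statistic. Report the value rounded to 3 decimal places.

SE = σ/√n = 5/√13 = 1.3868
z = (x̄−μ₀)/SE = (51.23−49)/1.3868 = 1.6081

test statistic = 1.608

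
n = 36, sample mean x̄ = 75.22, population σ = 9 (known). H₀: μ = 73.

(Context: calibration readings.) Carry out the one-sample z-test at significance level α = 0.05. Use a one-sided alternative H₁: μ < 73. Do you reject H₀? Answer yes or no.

SE = σ/√n = 9/√36 = 1.5000
z = (x̄−μ₀)/SE = (75.22−73)/1.5000 = 1.4800
p-value (one-sided, H₁ less) = 0.93056
At α=0.05: p ≥ α → fail to reject H₀

reject H₀: no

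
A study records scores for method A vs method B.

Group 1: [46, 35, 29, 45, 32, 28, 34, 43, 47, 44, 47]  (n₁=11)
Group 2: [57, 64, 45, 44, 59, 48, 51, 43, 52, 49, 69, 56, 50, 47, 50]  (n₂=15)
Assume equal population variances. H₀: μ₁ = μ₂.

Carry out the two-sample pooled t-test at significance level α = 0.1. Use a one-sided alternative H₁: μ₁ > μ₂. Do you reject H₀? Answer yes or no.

reject H₀: no

x̄₁=39.091, s₁=7.516, n₁=11
x̄₂=52.267, s₂=7.440, n₂=15
s_p² = [10·7.516² + 14·7.440²]/24 = 55.8268
SE = √(s_p²·(1/11+1/15)) = 2.9660
t = (39.091−52.267)/2.9660 = -4.4423
df = 24
p-value (one-sided, H₁ greater) = 0.99991
At α=0.1: p ≥ α → fail to reject H₀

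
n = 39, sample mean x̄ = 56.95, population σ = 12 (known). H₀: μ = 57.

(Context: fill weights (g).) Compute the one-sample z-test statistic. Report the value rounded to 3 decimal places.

SE = σ/√n = 12/√39 = 1.9215
z = (x̄−μ₀)/SE = (56.95−57)/1.9215 = -0.0260

test statistic = -0.026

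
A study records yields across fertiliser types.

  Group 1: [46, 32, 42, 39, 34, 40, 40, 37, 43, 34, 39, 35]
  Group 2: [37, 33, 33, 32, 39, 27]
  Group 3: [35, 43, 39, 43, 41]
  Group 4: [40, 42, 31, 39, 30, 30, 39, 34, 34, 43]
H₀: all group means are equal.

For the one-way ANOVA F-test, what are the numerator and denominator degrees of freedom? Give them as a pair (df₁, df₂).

degrees of freedom = [3, 29]

k = 4 groups, N = 33 total
df = (k−1, N−k) = (4−1, 33−4) = (3, 29)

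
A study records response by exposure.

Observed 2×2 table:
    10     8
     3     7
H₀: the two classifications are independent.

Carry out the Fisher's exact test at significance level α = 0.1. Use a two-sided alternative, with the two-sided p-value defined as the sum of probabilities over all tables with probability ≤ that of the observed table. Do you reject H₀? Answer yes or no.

reject H₀: no

Margins: r₁=18, r₂=10, c₁=13, c₂=15, n=28
p_obs = C(18,10)·C(10,3)/C(28,13); sum pmf over tables with pmf ≤ p_obs
p-value (two-sided) = 0.25431
At α=0.1: p ≥ α → fail to reject H₀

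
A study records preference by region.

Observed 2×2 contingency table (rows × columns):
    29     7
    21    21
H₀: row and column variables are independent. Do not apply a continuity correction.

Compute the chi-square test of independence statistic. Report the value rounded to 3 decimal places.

test statistic = 7.865

Row totals [36, 42], col totals [50, 28], n=78
χ² = (29−23.08)²/23.08 + (7−12.92)²/12.92 + (21−26.92)²/26.92 + (21−15.08)²/15.08 = 7.8650
df = 1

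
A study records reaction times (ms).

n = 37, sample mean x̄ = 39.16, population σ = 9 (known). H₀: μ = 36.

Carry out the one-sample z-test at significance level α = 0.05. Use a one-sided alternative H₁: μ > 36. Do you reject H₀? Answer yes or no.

SE = σ/√n = 9/√37 = 1.4796
z = (x̄−μ₀)/SE = (39.16−36)/1.4796 = 2.1357
p-value (one-sided, H₁ greater) = 0.01635
At α=0.05: p < α → reject H₀

reject H₀: yes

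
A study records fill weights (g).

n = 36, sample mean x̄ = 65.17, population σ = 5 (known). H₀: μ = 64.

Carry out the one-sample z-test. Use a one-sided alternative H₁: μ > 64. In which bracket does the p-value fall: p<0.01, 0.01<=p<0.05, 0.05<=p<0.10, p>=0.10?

SE = σ/√n = 5/√36 = 0.8333
z = (x̄−μ₀)/SE = (65.17−64)/0.8333 = 1.4040
p-value (one-sided, H₁ greater) = 0.08016
→ bracket: 0.05<=p<0.10

p-value bracket: 0.05<=p<0.10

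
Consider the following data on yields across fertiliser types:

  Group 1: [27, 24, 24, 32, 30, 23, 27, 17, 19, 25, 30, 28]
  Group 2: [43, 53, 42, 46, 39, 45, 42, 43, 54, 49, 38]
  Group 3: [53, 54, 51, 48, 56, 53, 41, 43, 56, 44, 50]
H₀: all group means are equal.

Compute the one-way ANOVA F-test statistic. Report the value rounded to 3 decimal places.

Group means [25.50, 44.91, 49.91], grand mean 39.676
SSB = Σnᵢ(x̄ᵢ−x̄)² = 3864.623; SSW = ΣΣ(x−x̄ᵢ)² = 768.818
MSB = 3864.623/2 = 1932.3115; MSW = 768.818/31 = 24.8006
F = MSB/MSW = 77.9139
df = (2, 31)

test statistic = 77.914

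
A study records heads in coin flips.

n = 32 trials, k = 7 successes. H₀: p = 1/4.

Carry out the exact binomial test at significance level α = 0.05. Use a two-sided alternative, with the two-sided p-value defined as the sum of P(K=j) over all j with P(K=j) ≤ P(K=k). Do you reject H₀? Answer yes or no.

reject H₀: no

Exact binomial: n=32, k=7, p₀=1/4=0.2500
P(X=j) = C(n,j)·p₀^j·(1−p₀)^(n−j); p = Σ P(X=j) over j with P(X=j) ≤ P(X=7)
p-value (two-sided) = 0.83896
At α=0.05: p ≥ α → fail to reject H₀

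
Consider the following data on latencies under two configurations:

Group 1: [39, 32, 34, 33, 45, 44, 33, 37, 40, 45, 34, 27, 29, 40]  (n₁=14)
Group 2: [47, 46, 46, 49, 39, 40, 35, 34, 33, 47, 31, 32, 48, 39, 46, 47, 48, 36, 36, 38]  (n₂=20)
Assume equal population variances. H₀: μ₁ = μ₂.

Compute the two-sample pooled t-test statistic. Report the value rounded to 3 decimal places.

test statistic = -2.024

x̄₁=36.571, s₁=5.787, n₁=14
x̄₂=40.850, s₂=6.252, n₂=20
s_p² = [13·5.787² + 19·6.252²]/32 = 36.8118
SE = √(s_p²·(1/14+1/20)) = 2.1142
t = (36.571−40.850)/2.1142 = -2.0237
df = 32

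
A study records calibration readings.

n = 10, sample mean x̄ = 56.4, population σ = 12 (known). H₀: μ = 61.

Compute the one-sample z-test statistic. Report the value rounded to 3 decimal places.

SE = σ/√n = 12/√10 = 3.7947
z = (x̄−μ₀)/SE = (56.4−61)/3.7947 = -1.2122

test statistic = -1.212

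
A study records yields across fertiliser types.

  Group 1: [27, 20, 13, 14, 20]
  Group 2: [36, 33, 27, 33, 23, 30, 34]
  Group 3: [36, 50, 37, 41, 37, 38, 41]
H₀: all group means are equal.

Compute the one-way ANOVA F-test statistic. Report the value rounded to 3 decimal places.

Group means [18.80, 30.86, 40.00], grand mean 31.053
SSB = Σnᵢ(x̄ᵢ−x̄)² = 1311.290; SSW = ΣΣ(x−x̄ᵢ)² = 389.657
MSB = 1311.290/2 = 655.6451; MSW = 389.657/16 = 24.3536
F = MSB/MSW = 26.9219
df = (2, 16)

test statistic = 26.922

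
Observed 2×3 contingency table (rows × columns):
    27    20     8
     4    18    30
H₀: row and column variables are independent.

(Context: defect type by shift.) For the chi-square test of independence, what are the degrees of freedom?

degrees of freedom = 2

df = (r−1)(c−1) = (2−1)·(3−1) = 2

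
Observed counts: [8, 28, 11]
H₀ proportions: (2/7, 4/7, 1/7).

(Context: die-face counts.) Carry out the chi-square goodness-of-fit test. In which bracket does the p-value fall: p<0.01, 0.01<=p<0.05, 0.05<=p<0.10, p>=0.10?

n = 47; E_i = n·p_i = [13.43, 26.86, 6.71]
χ² = (8−13.43)²/13.43 + (28−26.86)²/26.86 + (11−6.71)²/6.71 = 4.9787
df = 2
p-value (upper-tail) = 0.08296
→ bracket: 0.05<=p<0.10

p-value bracket: 0.05<=p<0.10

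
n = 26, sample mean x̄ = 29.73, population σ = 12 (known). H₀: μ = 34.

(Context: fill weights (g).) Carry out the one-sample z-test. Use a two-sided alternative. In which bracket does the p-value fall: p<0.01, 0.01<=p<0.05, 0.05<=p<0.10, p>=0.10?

p-value bracket: 0.05<=p<0.10

SE = σ/√n = 12/√26 = 2.3534
z = (x̄−μ₀)/SE = (29.73−34)/2.3534 = -1.8144
p-value (two-sided) = 0.06962
→ bracket: 0.05<=p<0.10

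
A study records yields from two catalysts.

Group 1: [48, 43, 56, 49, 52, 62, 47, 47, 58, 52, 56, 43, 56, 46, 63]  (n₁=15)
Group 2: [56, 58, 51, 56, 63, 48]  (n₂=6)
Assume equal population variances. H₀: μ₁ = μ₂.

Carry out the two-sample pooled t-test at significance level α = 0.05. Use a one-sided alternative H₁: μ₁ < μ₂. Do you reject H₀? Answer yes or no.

reject H₀: no

x̄₁=51.867, s₁=6.424, n₁=15
x̄₂=55.333, s₂=5.279, n₂=6
s_p² = [14·6.424² + 5·5.279²]/19 = 37.7404
SE = √(s_p²·(1/15+1/6)) = 2.9675
t = (51.867−55.333)/2.9675 = -1.1682
df = 19
p-value (one-sided, H₁ less) = 0.12859
At α=0.05: p ≥ α → fail to reject H₀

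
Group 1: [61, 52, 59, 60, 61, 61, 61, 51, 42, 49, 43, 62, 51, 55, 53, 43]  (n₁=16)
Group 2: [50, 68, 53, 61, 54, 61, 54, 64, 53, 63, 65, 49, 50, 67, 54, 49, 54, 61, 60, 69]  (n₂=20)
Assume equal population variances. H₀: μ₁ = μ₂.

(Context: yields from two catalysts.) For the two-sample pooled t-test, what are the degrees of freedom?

df = n₁ + n₂ − 2 = 16 + 20 − 2 = 34

degrees of freedom = 34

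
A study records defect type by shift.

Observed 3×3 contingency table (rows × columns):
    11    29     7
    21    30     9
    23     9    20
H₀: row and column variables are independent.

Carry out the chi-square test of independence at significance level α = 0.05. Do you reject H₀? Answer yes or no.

Row totals [47, 60, 52], col totals [55, 68, 36], n=159
χ² = (11−16.26)²/16.26 + (29−20.10)²/20.10 + (7−10.64)²/10.64 + (21−20.75)²/20.75 + (30−25.66)²/25.66 + (9−13.58)²/13.58 + (23−17.99)²/17.99 + (9−22.24)²/22.24 + (20−11.77)²/11.77 = 24.1969
df = 4
p-value (upper-tail) = 0.00007
At α=0.05: p < α → reject H₀

reject H₀: yes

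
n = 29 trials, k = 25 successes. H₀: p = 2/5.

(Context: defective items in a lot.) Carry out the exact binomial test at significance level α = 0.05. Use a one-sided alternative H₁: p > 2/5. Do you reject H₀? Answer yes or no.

reject H₀: yes

Exact binomial: n=29, k=25, p₀=2/5=0.4000
P(X≥25) from Σ C(n,i)·p₀^i·(1−p₀)^(n−i)
p-value (one-sided, H₁ greater) = 0.00000
At α=0.05: p < α → reject H₀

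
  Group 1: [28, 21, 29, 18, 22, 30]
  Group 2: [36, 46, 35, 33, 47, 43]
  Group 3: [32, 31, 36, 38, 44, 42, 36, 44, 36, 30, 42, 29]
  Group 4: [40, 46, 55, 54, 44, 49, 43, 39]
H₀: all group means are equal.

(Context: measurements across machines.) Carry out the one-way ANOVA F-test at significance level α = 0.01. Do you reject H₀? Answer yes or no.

Group means [24.67, 40.00, 36.67, 46.25], grand mean 37.438
SSB = Σnᵢ(x̄ᵢ−x̄)² = 1646.375; SSW = ΣΣ(x−x̄ᵢ)² = 883.500
MSB = 1646.375/3 = 548.7917; MSW = 883.500/28 = 31.5536
F = MSB/MSW = 17.3924
df = (3, 28)
p-value (upper-tail) = 0.00000
At α=0.01: p < α → reject H₀

reject H₀: yes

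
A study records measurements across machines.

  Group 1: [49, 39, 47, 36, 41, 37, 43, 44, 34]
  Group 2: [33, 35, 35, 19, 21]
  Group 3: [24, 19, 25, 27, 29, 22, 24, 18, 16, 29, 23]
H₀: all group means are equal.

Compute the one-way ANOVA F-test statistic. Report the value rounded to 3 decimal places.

test statistic = 27.476

Group means [41.11, 28.60, 23.27], grand mean 30.760
SSB = Σnᵢ(x̄ᵢ−x̄)² = 1604.289; SSW = ΣΣ(x−x̄ᵢ)² = 642.271
MSB = 1604.289/2 = 802.1446; MSW = 642.271/22 = 29.1941
F = MSB/MSW = 27.4762
df = (2, 22)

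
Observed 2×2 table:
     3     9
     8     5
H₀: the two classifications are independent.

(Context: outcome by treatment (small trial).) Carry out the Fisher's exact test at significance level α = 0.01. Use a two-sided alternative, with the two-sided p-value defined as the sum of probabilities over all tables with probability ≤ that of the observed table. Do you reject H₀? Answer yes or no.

reject H₀: no

Margins: r₁=12, r₂=13, c₁=11, c₂=14, n=25
p_obs = C(12,3)·C(13,8)/C(25,11); sum pmf over tables with pmf ≤ p_obs
p-value (two-sided) = 0.11070
At α=0.01: p ≥ α → fail to reject H₀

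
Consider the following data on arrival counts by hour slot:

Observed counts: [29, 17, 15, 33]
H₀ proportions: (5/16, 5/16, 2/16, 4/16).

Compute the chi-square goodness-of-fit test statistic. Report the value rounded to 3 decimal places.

n = 94; E_i = n·p_i = [29.38, 29.38, 11.75, 23.50]
χ² = (29−29.38)²/29.38 + (17−29.38)²/29.38 + (15−11.75)²/11.75 + (33−23.50)²/23.50 = 9.9574
df = 3

test statistic = 9.957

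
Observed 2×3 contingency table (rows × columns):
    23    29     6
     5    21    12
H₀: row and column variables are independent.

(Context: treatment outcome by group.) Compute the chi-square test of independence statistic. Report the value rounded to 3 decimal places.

Row totals [58, 38], col totals [28, 50, 18], n=96
χ² = (23−16.92)²/16.92 + (29−30.21)²/30.21 + (6−10.88)²/10.88 + (5−11.08)²/11.08 + (21−19.79)²/19.79 + (12−7.12)²/7.12 = 11.1696
df = 2

test statistic = 11.170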